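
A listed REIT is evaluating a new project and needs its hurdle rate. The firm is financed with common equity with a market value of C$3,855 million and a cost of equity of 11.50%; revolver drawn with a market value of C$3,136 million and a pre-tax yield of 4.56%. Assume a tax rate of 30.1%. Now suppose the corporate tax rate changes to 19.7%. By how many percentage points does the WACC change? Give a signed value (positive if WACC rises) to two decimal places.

+0.21 pp

Current WACC:
Total capital V = 3855 + 3136 = 6991.
Equity: weight = 3855/6991 = 0.5514; cost = 11.5%.
Revolver drawn: weight = 3136/6991 = 0.4486; after-tax cost = 4.56% × (1 − 30.1%) = 3.1874%.
WACC = 0.5514 × 11.5000% + 0.4486 × 3.1874% = 7.7712%.
After the change:
Total capital V = 3855 + 3136 = 6991.
Equity: weight = 3855/6991 = 0.5514; cost = 11.5%.
Revolver drawn: weight = 3136/6991 = 0.4486; after-tax cost = 4.56% × (1 − 19.7%) = 3.6617%.
WACC = 0.5514 × 11.5000% + 0.4486 × 3.6617% = 7.9839%.
Change in WACC = 7.9839% − 7.7712% = 0.2127 pp.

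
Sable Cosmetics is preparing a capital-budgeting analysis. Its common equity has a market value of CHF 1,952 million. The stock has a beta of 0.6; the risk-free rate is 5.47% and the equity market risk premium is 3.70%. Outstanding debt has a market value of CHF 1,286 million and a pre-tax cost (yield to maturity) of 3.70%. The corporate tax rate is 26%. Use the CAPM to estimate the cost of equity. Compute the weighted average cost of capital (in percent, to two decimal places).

Cost of equity via CAPM: Re = 5.47% + 0.6 × 3.7% = 7.6900%.
Total capital V = 1952 + 1286 = 3238.
Equity: weight = 1952/3238 = 0.6028; cost = 7.69%.
Debt: weight = 1286/3238 = 0.3972; after-tax cost = 3.7% × (1 − 26%) = 2.7380%.
WACC = 0.6028 × 7.6900% + 0.3972 × 2.7380% = 5.7233%.

5.72%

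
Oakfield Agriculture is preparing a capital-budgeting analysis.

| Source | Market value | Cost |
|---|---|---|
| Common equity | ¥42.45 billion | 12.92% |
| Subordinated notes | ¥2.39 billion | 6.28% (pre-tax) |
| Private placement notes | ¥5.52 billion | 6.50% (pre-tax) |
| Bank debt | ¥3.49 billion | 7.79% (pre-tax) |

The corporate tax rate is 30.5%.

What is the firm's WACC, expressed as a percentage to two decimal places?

Total capital V = 42.45 + 2.39 + 5.52 + 3.49 = 53.85.
Equity: weight = 42.45/53.85 = 0.7883; cost = 12.92%.
Subordinated notes: weight = 2.39/53.85 = 0.0444; after-tax cost = 6.28% × (1 − 30.5%) = 4.3646%.
Private placement notes: weight = 5.52/53.85 = 0.1025; after-tax cost = 6.5% × (1 − 30.5%) = 4.5175%.
Bank debt: weight = 3.49/53.85 = 0.0648; after-tax cost = 7.79% × (1 − 30.5%) = 5.4141%.
WACC = 0.7883 × 12.9200% + 0.0444 × 4.3646% + 0.1025 × 4.5175% + 0.0648 × 5.4141% = 11.1925%.

11.19%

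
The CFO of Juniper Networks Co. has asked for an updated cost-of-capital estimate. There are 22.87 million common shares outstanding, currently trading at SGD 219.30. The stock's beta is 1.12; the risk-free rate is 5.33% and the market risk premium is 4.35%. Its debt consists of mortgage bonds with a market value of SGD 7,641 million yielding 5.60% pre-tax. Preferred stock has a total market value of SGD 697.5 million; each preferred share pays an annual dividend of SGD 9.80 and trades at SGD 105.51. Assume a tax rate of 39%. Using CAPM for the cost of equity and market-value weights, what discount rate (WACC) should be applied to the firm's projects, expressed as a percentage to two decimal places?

6.27%

Cost of equity via CAPM: Re = 5.33% + 1.12 × 4.35% = 10.2020%.
Cost of preferred: Rp = 9.8 / 105.51 = 9.2882%.
Market value of equity E = 219.3 × 22.87m = 5015.391m.
Total capital V = 5015.391 + 697.5 + 7641 = 13353.891.
Equity: weight = 5015.391/13353.891 = 0.3756; cost = 10.202%.
Preferred: weight = 697.5/13353.891 = 0.0522; cost = 9.2882%.
Mortgage bonds: weight = 7641/13353.891 = 0.5722; after-tax cost = 5.6% × (1 − 39%) = 3.4160%.
WACC = 0.3756 × 10.2020% + 0.0522 × 9.2882% + 0.5722 × 3.4160% = 6.2714%.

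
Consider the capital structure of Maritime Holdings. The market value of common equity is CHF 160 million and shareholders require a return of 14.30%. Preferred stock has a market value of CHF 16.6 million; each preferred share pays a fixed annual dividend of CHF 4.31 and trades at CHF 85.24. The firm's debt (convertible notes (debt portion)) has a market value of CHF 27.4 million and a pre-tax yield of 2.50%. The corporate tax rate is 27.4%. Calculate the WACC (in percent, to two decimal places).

11.87%

Cost of preferred: Rp = 4.31 / 85.24 = 5.0563%.
Total capital V = 160 + 16.6 + 27.4 = 204.
Equity: weight = 160/204 = 0.7843; cost = 14.3%.
Preferred: weight = 16.6/204 = 0.0814; cost = 5.0563%.
Convertible notes (debt portion): weight = 27.4/204 = 0.1343; after-tax cost = 2.5% × (1 − 27.4%) = 1.8150%.
WACC = 0.7843 × 14.3000% + 0.0814 × 5.0563% + 0.1343 × 1.8150% = 11.8709%.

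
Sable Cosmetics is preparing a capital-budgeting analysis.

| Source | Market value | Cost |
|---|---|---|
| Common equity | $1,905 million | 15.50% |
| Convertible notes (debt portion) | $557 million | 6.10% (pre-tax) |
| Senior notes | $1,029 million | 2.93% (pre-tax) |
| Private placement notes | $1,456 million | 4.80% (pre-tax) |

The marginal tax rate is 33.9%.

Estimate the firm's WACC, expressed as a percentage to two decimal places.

7.76%

Total capital V = 1905 + 557 + 1029 + 1456 = 4947.
Equity: weight = 1905/4947 = 0.3851; cost = 15.5%.
Convertible notes (debt portion): weight = 557/4947 = 0.1126; after-tax cost = 6.1% × (1 − 33.9%) = 4.0321%.
Senior notes: weight = 1029/4947 = 0.2080; after-tax cost = 2.93% × (1 − 33.9%) = 1.9367%.
Private placement notes: weight = 1456/4947 = 0.2943; after-tax cost = 4.8% × (1 − 33.9%) = 3.1728%.
WACC = 0.3851 × 15.5000% + 0.1126 × 4.0321% + 0.2080 × 1.9367% + 0.2943 × 3.1728% = 7.7594%.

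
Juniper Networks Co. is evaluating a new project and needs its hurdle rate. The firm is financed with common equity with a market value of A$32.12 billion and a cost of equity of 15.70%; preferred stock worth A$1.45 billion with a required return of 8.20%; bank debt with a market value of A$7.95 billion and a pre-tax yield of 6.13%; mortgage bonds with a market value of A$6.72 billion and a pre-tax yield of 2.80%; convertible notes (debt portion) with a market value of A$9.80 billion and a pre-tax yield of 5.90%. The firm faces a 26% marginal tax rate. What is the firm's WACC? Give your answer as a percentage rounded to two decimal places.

Total capital V = 32.12 + 1.45 + 7.95 + 6.72 + 9.8 = 58.04.
Equity: weight = 32.12/58.04 = 0.5534; cost = 15.7%.
Preferred: weight = 1.45/58.04 = 0.0250; cost = 8.2%.
Bank debt: weight = 7.95/58.04 = 0.1370; after-tax cost = 6.13% × (1 − 26%) = 4.5362%.
Mortgage bonds: weight = 6.72/58.04 = 0.1158; after-tax cost = 2.8% × (1 − 26%) = 2.0720%.
Convertible notes (debt portion): weight = 9.8/58.04 = 0.1688; after-tax cost = 5.9% × (1 − 26%) = 4.3660%.
WACC = 0.5534 × 15.7000% + 0.0250 × 8.2000% + 0.1370 × 4.5362% + 0.1158 × 2.0720% + 0.1688 × 4.3660% = 10.4919%.

10.49%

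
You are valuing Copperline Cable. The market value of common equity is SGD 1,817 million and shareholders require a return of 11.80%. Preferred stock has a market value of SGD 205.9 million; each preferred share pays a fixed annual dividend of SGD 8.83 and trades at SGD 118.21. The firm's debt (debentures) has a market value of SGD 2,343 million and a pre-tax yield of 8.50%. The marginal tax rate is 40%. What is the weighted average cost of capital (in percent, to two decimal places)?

8.00%

Cost of preferred: Rp = 8.83 / 118.21 = 7.4698%.
Total capital V = 1817 + 205.9 + 2343 = 4365.9.
Equity: weight = 1817/4365.9 = 0.4162; cost = 11.8%.
Preferred: weight = 205.9/4365.9 = 0.0472; cost = 7.4698%.
Debentures: weight = 2343/4365.9 = 0.5367; after-tax cost = 8.5% × (1 − 40%) = 5.1000%.
WACC = 0.4162 × 11.8000% + 0.0472 × 7.4698% + 0.5367 × 5.1000% = 8.0002%.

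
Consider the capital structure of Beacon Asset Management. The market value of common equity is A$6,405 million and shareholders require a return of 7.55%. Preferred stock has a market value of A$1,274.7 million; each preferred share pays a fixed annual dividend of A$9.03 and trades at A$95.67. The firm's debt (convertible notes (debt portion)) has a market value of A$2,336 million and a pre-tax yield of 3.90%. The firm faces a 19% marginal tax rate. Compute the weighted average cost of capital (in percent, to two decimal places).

Cost of preferred: Rp = 9.03 / 95.67 = 9.4387%.
Total capital V = 6405 + 1274.7 + 2336 = 10015.7.
Equity: weight = 6405/10015.7 = 0.6395; cost = 7.55%.
Preferred: weight = 1274.7/10015.7 = 0.1273; cost = 9.4387%.
Convertible notes (debt portion): weight = 2336/10015.7 = 0.2332; after-tax cost = 3.9% × (1 − 19%) = 3.1590%.
WACC = 0.6395 × 7.5500% + 0.1273 × 9.4387% + 0.2332 × 3.1590% = 6.7662%.

6.77%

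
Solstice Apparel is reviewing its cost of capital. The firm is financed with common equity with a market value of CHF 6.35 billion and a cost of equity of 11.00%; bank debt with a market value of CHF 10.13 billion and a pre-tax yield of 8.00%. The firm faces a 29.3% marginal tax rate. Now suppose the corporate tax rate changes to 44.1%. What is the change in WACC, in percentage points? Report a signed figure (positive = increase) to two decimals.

Current WACC:
Total capital V = 6.35 + 10.13 = 16.48.
Equity: weight = 6.35/16.48 = 0.3853; cost = 11%.
Bank debt: weight = 10.13/16.48 = 0.6147; after-tax cost = 8% × (1 − 29.3%) = 5.6560%.
WACC = 0.3853 × 11.0000% + 0.6147 × 5.6560% = 7.7151%.
After the change:
Total capital V = 6.35 + 10.13 = 16.48.
Equity: weight = 6.35/16.48 = 0.3853; cost = 11%.
Bank debt: weight = 10.13/16.48 = 0.6147; after-tax cost = 8% × (1 − 44.1%) = 4.4720%.
WACC = 0.3853 × 11.0000% + 0.6147 × 4.4720% = 6.9873%.
Change in WACC = 6.9873% − 7.7151% = -0.7278 pp.

-0.73 pp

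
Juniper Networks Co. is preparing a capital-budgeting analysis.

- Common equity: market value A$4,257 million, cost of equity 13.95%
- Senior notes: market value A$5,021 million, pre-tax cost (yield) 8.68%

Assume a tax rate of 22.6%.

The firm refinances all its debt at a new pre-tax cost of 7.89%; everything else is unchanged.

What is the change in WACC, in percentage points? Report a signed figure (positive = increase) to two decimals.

-0.33 pp

Current WACC:
Total capital V = 4257 + 5021 = 9278.
Equity: weight = 4257/9278 = 0.4588; cost = 13.95%.
Senior notes: weight = 5021/9278 = 0.5412; after-tax cost = 8.68% × (1 − 22.6%) = 6.7183%.
WACC = 0.4588 × 13.9500% + 0.5412 × 6.7183% = 10.0364%.
After the change:
Total capital V = 4257 + 5021 = 9278.
Equity: weight = 4257/9278 = 0.4588; cost = 13.95%.
Senior notes: weight = 5021/9278 = 0.5412; after-tax cost = 7.89% × (1 − 22.6%) = 6.1069%.
WACC = 0.4588 × 13.9500% + 0.5412 × 6.1069% = 9.7055%.
Change in WACC = 9.7055% − 10.0364% = -0.3309 pp.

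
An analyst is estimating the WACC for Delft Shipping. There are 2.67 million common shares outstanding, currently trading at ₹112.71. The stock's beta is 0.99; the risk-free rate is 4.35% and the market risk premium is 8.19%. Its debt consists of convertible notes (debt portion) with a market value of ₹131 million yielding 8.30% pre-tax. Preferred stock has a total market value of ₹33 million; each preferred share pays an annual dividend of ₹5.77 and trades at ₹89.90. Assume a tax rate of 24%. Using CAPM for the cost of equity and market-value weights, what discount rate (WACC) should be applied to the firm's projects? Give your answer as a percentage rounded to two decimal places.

Cost of equity via CAPM: Re = 4.35% + 0.99 × 8.19% = 12.4581%.
Cost of preferred: Rp = 5.77 / 89.9 = 6.4182%.
Market value of equity E = 112.71 × 2.67m = 300.9357m.
Total capital V = 300.9357 + 33 + 131 = 464.9357.
Equity: weight = 300.9357/464.9357 = 0.6473; cost = 12.4581%.
Preferred: weight = 33/464.9357 = 0.0710; cost = 6.4182%.
Convertible notes (debt portion): weight = 131/464.9357 = 0.2818; after-tax cost = 8.3% × (1 − 24%) = 6.3080%.
WACC = 0.6473 × 12.4581% + 0.0710 × 6.4182% + 0.2818 × 6.3080% = 10.2966%.

10.30%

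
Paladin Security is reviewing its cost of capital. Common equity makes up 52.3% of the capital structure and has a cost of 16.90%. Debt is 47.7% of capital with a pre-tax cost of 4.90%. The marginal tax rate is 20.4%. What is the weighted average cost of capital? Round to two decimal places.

10.70%

After-tax cost of debt = 4.9% × (1 − 20.4%) = 3.9004%.
WACC = 0.523 × 16.9000% + 0.477 × 3.9004% = 10.6992%.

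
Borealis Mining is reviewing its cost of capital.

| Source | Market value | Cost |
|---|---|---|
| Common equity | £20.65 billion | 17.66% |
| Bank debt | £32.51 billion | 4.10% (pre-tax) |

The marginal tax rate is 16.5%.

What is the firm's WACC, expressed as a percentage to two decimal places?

Total capital V = 20.65 + 32.51 = 53.16.
Equity: weight = 20.65/53.16 = 0.3884; cost = 17.66%.
Bank debt: weight = 32.51/53.16 = 0.6116; after-tax cost = 4.1% × (1 − 16.5%) = 3.4235%.
WACC = 0.3884 × 17.6600% + 0.6116 × 3.4235% = 8.9537%.

8.95%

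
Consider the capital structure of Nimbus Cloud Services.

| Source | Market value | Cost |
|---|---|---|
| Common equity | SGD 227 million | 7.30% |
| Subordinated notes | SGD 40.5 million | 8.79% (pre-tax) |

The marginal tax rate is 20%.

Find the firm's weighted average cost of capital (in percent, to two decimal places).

7.26%

Total capital V = 227 + 40.5 = 267.5.
Equity: weight = 227/267.5 = 0.8486; cost = 7.3%.
Subordinated notes: weight = 40.5/267.5 = 0.1514; after-tax cost = 8.79% × (1 − 20%) = 7.0320%.
WACC = 0.8486 × 7.3000% + 0.1514 × 7.0320% = 7.2594%.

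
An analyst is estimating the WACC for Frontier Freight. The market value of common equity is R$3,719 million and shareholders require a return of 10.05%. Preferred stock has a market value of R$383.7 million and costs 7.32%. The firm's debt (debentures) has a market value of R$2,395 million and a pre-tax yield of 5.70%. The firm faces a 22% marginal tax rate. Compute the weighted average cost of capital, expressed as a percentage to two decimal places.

Total capital V = 3719 + 383.7 + 2395 = 6497.7.
Equity: weight = 3719/6497.7 = 0.5724; cost = 10.05%.
Preferred: weight = 383.7/6497.7 = 0.0591; cost = 7.32%.
Debentures: weight = 2395/6497.7 = 0.3686; after-tax cost = 5.7% × (1 − 22%) = 4.4460%.
WACC = 0.5724 × 10.0500% + 0.0591 × 7.3200% + 0.3686 × 4.4460% = 7.8232%.

7.82%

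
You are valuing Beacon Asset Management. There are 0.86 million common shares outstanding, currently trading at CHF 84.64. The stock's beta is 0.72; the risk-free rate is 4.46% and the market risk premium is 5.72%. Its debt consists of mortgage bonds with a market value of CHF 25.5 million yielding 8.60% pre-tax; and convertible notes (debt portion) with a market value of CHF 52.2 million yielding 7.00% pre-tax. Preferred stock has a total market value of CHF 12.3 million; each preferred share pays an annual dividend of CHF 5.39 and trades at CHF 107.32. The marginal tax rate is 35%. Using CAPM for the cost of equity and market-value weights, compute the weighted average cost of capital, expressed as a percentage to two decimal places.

Cost of equity via CAPM: Re = 4.46% + 0.72 × 5.72% = 8.5784%.
Cost of preferred: Rp = 5.39 / 107.32 = 5.0224%.
Market value of equity E = 84.64 × 0.86m = 72.7904m.
Total capital V = 72.7904 + 12.3 + 25.5 + 52.2 = 162.7904.
Equity: weight = 72.7904/162.7904 = 0.4471; cost = 8.5784%.
Preferred: weight = 12.3/162.7904 = 0.0756; cost = 5.0224%.
Mortgage bonds: weight = 25.5/162.7904 = 0.1566; after-tax cost = 8.6% × (1 − 35%) = 5.5900%.
Convertible notes (debt portion): weight = 52.2/162.7904 = 0.3207; after-tax cost = 7% × (1 − 35%) = 4.5500%.
WACC = 0.4471 × 8.5784% + 0.0756 × 5.0224% + 0.1566 × 5.5900% + 0.3207 × 4.5500% = 6.5499%.

6.55%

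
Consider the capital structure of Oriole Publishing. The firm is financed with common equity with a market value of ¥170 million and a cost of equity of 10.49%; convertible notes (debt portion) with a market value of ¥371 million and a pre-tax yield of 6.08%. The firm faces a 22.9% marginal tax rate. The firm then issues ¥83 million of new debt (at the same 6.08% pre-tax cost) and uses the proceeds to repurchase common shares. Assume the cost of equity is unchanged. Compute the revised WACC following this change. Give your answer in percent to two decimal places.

5.62%

After the change:
Total capital V = 87 + 454 = 541.
Equity: weight = 87/541 = 0.1608; cost = 10.49%.
Convertible notes (debt portion): weight = 454/541 = 0.8392; after-tax cost = 6.08% × (1 − 22.9%) = 4.6877%.
WACC = 0.1608 × 10.4900% + 0.8392 × 4.6877% = 5.6208%.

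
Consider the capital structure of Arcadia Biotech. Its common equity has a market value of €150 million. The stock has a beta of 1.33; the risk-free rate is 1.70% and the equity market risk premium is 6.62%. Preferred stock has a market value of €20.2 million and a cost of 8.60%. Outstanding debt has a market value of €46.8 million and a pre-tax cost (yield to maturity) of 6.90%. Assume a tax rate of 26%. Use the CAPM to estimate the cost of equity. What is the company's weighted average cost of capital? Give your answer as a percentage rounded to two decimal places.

Cost of equity via CAPM: Re = 1.7% + 1.33 × 6.62% = 10.5046%.
Total capital V = 150 + 20.2 + 46.8 = 217.
Equity: weight = 150/217 = 0.6912; cost = 10.5046%.
Preferred: weight = 20.2/217 = 0.0931; cost = 8.6%.
Debt: weight = 46.8/217 = 0.2157; after-tax cost = 6.9% × (1 − 26%) = 5.1060%.
WACC = 0.6912 × 10.5046% + 0.0931 × 8.6000% + 0.2157 × 5.1060% = 9.1630%.

9.16%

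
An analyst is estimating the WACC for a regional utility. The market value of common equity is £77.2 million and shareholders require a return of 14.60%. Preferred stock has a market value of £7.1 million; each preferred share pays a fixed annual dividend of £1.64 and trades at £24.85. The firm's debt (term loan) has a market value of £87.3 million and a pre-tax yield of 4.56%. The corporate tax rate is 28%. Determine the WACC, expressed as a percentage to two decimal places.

Cost of preferred: Rp = 1.64 / 24.85 = 6.5996%.
Total capital V = 77.2 + 7.1 + 87.3 = 171.6.
Equity: weight = 77.2/171.6 = 0.4499; cost = 14.6%.
Preferred: weight = 7.1/171.6 = 0.0414; cost = 6.5996%.
Term loan: weight = 87.3/171.6 = 0.5087; after-tax cost = 4.56% × (1 − 28%) = 3.2832%.
WACC = 0.4499 × 14.6000% + 0.0414 × 6.5996% + 0.5087 × 3.2832% = 8.5117%.

8.51%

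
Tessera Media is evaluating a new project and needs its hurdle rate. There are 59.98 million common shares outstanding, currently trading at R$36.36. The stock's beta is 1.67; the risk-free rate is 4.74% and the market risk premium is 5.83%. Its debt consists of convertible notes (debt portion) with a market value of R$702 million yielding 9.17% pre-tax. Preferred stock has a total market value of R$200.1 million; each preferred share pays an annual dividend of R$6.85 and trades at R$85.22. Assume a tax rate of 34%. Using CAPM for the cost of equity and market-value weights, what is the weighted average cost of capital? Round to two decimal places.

12.14%

Cost of equity via CAPM: Re = 4.74% + 1.67 × 5.83% = 14.4761%.
Cost of preferred: Rp = 6.85 / 85.22 = 8.0380%.
Market value of equity E = 36.36 × 59.98m = 2180.8728m.
Total capital V = 2180.8728 + 200.1 + 702 = 3082.9728.
Equity: weight = 2180.8728/3082.9728 = 0.7074; cost = 14.4761%.
Preferred: weight = 200.1/3082.9728 = 0.0649; cost = 8.038%.
Convertible notes (debt portion): weight = 702/3082.9728 = 0.2277; after-tax cost = 9.17% × (1 − 34%) = 6.0522%.
WACC = 0.7074 × 14.4761% + 0.0649 × 8.0380% + 0.2277 × 6.0522% = 12.1401%.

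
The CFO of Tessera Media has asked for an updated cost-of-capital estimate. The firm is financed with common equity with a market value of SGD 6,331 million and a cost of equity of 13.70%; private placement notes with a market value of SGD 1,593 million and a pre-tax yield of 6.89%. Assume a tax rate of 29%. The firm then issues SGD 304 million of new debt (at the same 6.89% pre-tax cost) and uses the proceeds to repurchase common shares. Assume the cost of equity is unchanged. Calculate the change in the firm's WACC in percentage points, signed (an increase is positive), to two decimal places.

-0.34 pp

Current WACC:
Total capital V = 6331 + 1593 = 7924.
Equity: weight = 6331/7924 = 0.7990; cost = 13.7%.
Private placement notes: weight = 1593/7924 = 0.2010; after-tax cost = 6.89% × (1 − 29%) = 4.8919%.
WACC = 0.7990 × 13.7000% + 0.2010 × 4.8919% = 11.9293%.
After the change:
Total capital V = 6027 + 1897 = 7924.
Equity: weight = 6027/7924 = 0.7606; cost = 13.7%.
Private placement notes: weight = 1897/7924 = 0.2394; after-tax cost = 6.89% × (1 − 29%) = 4.8919%.
WACC = 0.7606 × 13.7000% + 0.2394 × 4.8919% = 11.5913%.
Change in WACC = 11.5913% − 11.9293% = -0.3379 pp.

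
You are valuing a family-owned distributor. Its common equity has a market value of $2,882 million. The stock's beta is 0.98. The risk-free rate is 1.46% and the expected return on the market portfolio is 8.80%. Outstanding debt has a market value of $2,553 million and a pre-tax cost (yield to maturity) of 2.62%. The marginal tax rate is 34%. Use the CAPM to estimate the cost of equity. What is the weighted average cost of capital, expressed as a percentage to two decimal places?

Market risk premium = 8.8% − 1.46% = 7.34%.
Cost of equity via CAPM: Re = 1.46% + 0.98 × 7.34% = 8.6532%.
Total capital V = 2882 + 2553 = 5435.
Equity: weight = 2882/5435 = 0.5303; cost = 8.6532%.
Debt: weight = 2553/5435 = 0.4697; after-tax cost = 2.62% × (1 − 34%) = 1.7292%.
WACC = 0.5303 × 8.6532% + 0.4697 × 1.7292% = 5.4008%.

5.40%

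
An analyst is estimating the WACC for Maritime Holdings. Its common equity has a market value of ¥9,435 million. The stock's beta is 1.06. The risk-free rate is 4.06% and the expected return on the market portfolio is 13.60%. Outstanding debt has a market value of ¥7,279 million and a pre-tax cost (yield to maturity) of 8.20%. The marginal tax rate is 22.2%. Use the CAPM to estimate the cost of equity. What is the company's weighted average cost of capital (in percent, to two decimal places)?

Market risk premium = 13.6% − 4.06% = 9.54%.
Cost of equity via CAPM: Re = 4.06% + 1.06 × 9.54% = 14.1724%.
Total capital V = 9435 + 7279 = 16714.
Equity: weight = 9435/16714 = 0.5645; cost = 14.1724%.
Debt: weight = 7279/16714 = 0.4355; after-tax cost = 8.2% × (1 − 22.2%) = 6.3796%.
WACC = 0.5645 × 14.1724% + 0.4355 × 6.3796% = 10.7786%.

10.78%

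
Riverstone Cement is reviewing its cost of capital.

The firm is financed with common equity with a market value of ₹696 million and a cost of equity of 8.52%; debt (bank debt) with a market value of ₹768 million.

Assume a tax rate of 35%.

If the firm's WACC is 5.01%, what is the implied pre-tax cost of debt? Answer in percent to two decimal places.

Total capital V = 696 + 768 = 1464.
Equity weight = 696/1464 = 0.4754.
Bank debt weight = 768/1464 = 0.5246.
Equity contribution = 0.4754 × 8.52% = 4.0505%.
Remaining for debt = 5.01% − 4.0505% = 0.9595%.
Rd × (1 − 35%) × 0.5246 = 0.9595%  ⇒  Rd = 2.8139%.

2.81%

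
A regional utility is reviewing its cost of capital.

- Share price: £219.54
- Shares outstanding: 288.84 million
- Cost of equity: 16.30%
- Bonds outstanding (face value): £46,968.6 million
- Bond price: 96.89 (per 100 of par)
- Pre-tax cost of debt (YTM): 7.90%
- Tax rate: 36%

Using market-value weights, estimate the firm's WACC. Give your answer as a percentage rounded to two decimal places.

Market value of equity E = 219.54 × 288.84m = 63411.9336m. Market value of debt D = 46968.6m × 96.89/100 = 45507.87654m.
Total capital V = 63411.9336 + 45507.87654 = 108919.81014.
Equity: weight = 63411.9336/108919.81014 = 0.5822; cost = 16.3%.
Bonds outstanding: weight = 45507.87654/108919.81014 = 0.4178; after-tax cost = 7.9% × (1 − 36%) = 5.0560%.
WACC = 0.5822 × 16.3000% + 0.4178 × 5.0560% = 11.6021%.

11.60%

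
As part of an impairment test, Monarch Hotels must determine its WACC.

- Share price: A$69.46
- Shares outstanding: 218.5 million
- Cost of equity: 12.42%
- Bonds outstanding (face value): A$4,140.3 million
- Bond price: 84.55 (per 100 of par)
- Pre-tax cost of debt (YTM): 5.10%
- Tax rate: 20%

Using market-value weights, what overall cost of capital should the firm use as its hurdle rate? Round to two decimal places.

Market value of equity E = 69.46 × 218.5m = 15177.01m. Market value of debt D = 4140.3m × 84.55/100 = 3500.62365m.
Total capital V = 15177.01 + 3500.62365 = 18677.63365.
Equity: weight = 15177.01/18677.63365 = 0.8126; cost = 12.42%.
Bonds outstanding: weight = 3500.62365/18677.63365 = 0.1874; after-tax cost = 5.1% × (1 − 20%) = 4.0800%.
WACC = 0.8126 × 12.4200% + 0.1874 × 4.0800% = 10.8569%.

10.86%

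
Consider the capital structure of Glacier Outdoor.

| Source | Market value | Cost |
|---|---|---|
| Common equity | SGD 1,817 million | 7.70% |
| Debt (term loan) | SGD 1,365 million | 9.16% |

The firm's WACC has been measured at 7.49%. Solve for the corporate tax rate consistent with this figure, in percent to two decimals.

21.28%

Total capital V = 1817 + 1365 = 3182.
Equity weight = 1817/3182 = 0.5710.
Term loan weight = 1365/3182 = 0.4290.
Equity contribution = 0.5710 × 7.7% = 4.3969%.
Debt contribution must be 7.49% − 4.3969% = 3.0931%.
0.4290 × 9.16% × (1 − T) = 3.0931%  ⇒  (1 − T) = 0.7872.
T = 21.2832%.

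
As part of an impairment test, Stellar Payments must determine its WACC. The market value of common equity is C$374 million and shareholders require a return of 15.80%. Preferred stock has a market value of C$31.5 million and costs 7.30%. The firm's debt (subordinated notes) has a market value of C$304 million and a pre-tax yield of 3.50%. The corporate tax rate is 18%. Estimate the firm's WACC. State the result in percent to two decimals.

9.88%

Total capital V = 374 + 31.5 + 304 = 709.5.
Equity: weight = 374/709.5 = 0.5271; cost = 15.8%.
Preferred: weight = 31.5/709.5 = 0.0444; cost = 7.3%.
Subordinated notes: weight = 304/709.5 = 0.4285; after-tax cost = 3.5% × (1 − 18%) = 2.8700%.
WACC = 0.5271 × 15.8000% + 0.0444 × 7.3000% + 0.4285 × 2.8700% = 9.8825%.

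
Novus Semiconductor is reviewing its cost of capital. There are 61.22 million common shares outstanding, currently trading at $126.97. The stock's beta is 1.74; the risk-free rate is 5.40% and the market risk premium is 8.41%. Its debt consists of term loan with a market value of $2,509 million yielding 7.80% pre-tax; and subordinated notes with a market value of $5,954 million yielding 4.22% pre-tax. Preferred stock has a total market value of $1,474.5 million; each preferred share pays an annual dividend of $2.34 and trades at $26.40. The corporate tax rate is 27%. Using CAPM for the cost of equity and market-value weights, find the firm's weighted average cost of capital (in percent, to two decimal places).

11.37%

Cost of equity via CAPM: Re = 5.4% + 1.74 × 8.41% = 20.0334%.
Cost of preferred: Rp = 2.34 / 26.4 = 8.8636%.
Market value of equity E = 126.97 × 61.22m = 7773.1034m.
Total capital V = 7773.1034 + 1474.5 + 2509 + 5954 = 17710.6034.
Equity: weight = 7773.1034/17710.6034 = 0.4389; cost = 20.0334%.
Preferred: weight = 1474.5/17710.6034 = 0.0833; cost = 8.8636%.
Term loan: weight = 2509/17710.6034 = 0.1417; after-tax cost = 7.8% × (1 − 27%) = 5.6940%.
Subordinated notes: weight = 5954/17710.6034 = 0.3362; after-tax cost = 4.22% × (1 − 27%) = 3.0806%.
WACC = 0.4389 × 20.0334% + 0.0833 × 8.8636% + 0.1417 × 5.6940% + 0.3362 × 3.0806% = 11.3728%.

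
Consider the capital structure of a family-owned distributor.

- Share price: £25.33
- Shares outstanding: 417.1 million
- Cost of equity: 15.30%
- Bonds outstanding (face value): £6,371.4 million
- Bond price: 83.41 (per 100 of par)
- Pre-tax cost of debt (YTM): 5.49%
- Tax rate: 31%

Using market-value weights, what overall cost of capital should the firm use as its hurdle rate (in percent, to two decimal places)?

Market value of equity E = 25.33 × 417.1m = 10565.143m. Market value of debt D = 6371.4m × 83.41/100 = 5314.38474m.
Total capital V = 10565.143 + 5314.38474 = 15879.52774.
Equity: weight = 10565.143/15879.52774 = 0.6653; cost = 15.3%.
Bonds outstanding: weight = 5314.38474/15879.52774 = 0.3347; after-tax cost = 5.49% × (1 − 31%) = 3.7881%.
WACC = 0.6653 × 15.3000% + 0.3347 × 3.7881% = 11.4473%.

11.45%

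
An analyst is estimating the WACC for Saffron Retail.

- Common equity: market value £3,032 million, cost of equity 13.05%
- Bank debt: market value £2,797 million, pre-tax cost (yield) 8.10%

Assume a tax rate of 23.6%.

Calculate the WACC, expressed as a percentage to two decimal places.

9.76%

Total capital V = 3032 + 2797 = 5829.
Equity: weight = 3032/5829 = 0.5202; cost = 13.05%.
Bank debt: weight = 2797/5829 = 0.4798; after-tax cost = 8.1% × (1 − 23.6%) = 6.1884%.
WACC = 0.5202 × 13.0500% + 0.4798 × 6.1884% = 9.7575%.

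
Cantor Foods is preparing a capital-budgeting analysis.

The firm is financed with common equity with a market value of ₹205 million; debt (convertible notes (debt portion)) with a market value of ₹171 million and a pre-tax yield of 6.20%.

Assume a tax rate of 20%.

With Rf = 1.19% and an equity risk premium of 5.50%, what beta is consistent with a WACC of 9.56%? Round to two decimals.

Total capital V = 205 + 171 = 376.
Equity weight = 205/376 = 0.5452.
Convertible notes (debt portion) weight = 171/376 = 0.4548.
Debt contribution = 0.4548 × 6.2% × (1 − 20%) = 2.2557%.
Required equity contribution = 9.56% − 2.2557% = 7.3043%  ⇒  Re = 13.3971%.
CAPM: 13.3971% = 1.19% + β × 5.5%  ⇒  β = 2.2195.

2.22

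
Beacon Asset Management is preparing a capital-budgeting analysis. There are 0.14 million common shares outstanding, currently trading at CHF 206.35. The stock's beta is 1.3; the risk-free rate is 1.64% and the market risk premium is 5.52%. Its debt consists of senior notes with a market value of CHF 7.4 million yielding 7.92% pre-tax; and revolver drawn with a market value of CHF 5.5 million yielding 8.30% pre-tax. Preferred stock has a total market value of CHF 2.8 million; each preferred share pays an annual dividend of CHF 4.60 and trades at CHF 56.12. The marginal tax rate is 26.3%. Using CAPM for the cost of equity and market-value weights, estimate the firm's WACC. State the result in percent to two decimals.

7.95%

Cost of equity via CAPM: Re = 1.64% + 1.3 × 5.52% = 8.8160%.
Cost of preferred: Rp = 4.6 / 56.12 = 8.1967%.
Market value of equity E = 206.35 × 0.14m = 28.889m.
Total capital V = 28.889 + 2.8 + 7.4 + 5.5 = 44.589.
Equity: weight = 28.889/44.589 = 0.6479; cost = 8.816%.
Preferred: weight = 2.8/44.589 = 0.0628; cost = 8.1967%.
Senior notes: weight = 7.4/44.589 = 0.1660; after-tax cost = 7.92% × (1 − 26.3%) = 5.8370%.
Revolver drawn: weight = 5.5/44.589 = 0.1233; after-tax cost = 8.3% × (1 − 26.3%) = 6.1171%.
WACC = 0.6479 × 8.8160% + 0.0628 × 8.1967% + 0.1660 × 5.8370% + 0.1233 × 6.1171% = 7.9498%.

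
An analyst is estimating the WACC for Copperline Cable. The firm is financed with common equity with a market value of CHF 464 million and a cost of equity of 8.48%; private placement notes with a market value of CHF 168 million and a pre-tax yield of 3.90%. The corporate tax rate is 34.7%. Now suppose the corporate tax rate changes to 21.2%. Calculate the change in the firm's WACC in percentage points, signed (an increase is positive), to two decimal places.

+0.14 pp

Current WACC:
Total capital V = 464 + 168 = 632.
Equity: weight = 464/632 = 0.7342; cost = 8.48%.
Private placement notes: weight = 168/632 = 0.2658; after-tax cost = 3.9% × (1 − 34.7%) = 2.5467%.
WACC = 0.7342 × 8.4800% + 0.2658 × 2.5467% = 6.9028%.
After the change:
Total capital V = 464 + 168 = 632.
Equity: weight = 464/632 = 0.7342; cost = 8.48%.
Private placement notes: weight = 168/632 = 0.2658; after-tax cost = 3.9% × (1 − 21.2%) = 3.0732%.
WACC = 0.7342 × 8.4800% + 0.2658 × 3.0732% = 7.0427%.
Change in WACC = 7.0427% − 6.9028% = 0.1400 pp.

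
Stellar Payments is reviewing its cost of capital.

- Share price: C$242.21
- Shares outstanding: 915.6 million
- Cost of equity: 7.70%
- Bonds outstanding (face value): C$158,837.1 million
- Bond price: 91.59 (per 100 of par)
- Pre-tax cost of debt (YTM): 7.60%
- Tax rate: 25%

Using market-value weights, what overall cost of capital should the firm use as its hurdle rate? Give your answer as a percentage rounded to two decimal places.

6.91%

Market value of equity E = 242.21 × 915.6m = 221767.476m. Market value of debt D = 158837.1m × 91.59/100 = 145478.89989m.
Total capital V = 221767.476 + 145478.89989 = 367246.37589.
Equity: weight = 221767.476/367246.37589 = 0.6039; cost = 7.7%.
Bonds outstanding: weight = 145478.89989/367246.37589 = 0.3961; after-tax cost = 7.6% × (1 − 25%) = 5.7000%.
WACC = 0.6039 × 7.7000% + 0.3961 × 5.7000% = 6.9077%.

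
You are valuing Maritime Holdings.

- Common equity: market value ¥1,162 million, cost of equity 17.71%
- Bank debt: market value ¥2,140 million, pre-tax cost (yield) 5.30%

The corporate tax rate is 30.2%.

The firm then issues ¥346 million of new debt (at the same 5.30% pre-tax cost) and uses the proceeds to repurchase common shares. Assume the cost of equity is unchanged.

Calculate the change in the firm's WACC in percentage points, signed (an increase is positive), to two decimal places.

-1.47 pp

Current WACC:
Total capital V = 1162 + 2140 = 3302.
Equity: weight = 1162/3302 = 0.3519; cost = 17.71%.
Bank debt: weight = 2140/3302 = 0.6481; after-tax cost = 5.3% × (1 − 30.2%) = 3.6994%.
WACC = 0.3519 × 17.7100% + 0.6481 × 3.6994% = 8.6298%.
After the change:
Total capital V = 816 + 2486 = 3302.
Equity: weight = 816/3302 = 0.2471; cost = 17.71%.
Bank debt: weight = 2486/3302 = 0.7529; after-tax cost = 5.3% × (1 − 30.2%) = 3.6994%.
WACC = 0.2471 × 17.7100% + 0.7529 × 3.6994% = 7.1617%.
Change in WACC = 7.1617% − 8.6298% = -1.4681 pp.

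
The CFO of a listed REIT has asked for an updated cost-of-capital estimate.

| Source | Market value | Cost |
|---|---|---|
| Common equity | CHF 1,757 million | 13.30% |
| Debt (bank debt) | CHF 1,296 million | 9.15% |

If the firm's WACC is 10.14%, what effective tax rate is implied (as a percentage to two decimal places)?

36.00%

Total capital V = 1757 + 1296 = 3053.
Equity weight = 1757/3053 = 0.5755.
Bank debt weight = 1296/3053 = 0.4245.
Equity contribution = 0.5755 × 13.3% = 7.6541%.
Debt contribution must be 10.14% − 7.6541% = 2.4859%.
0.4245 × 9.15% × (1 − T) = 2.4859%  ⇒  (1 − T) = 0.6400.
T = 36.0005%.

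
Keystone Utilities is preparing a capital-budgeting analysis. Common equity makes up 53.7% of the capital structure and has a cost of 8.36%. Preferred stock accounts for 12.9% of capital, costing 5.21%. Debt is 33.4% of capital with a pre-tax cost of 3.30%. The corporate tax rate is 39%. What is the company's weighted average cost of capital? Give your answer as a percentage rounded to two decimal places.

After-tax cost of debt = 3.3% × (1 − 39%) = 2.0130%.
WACC = 0.537 × 8.3600% + 0.129 × 5.2100% + 0.334 × 2.0130% = 5.8338%.

5.83%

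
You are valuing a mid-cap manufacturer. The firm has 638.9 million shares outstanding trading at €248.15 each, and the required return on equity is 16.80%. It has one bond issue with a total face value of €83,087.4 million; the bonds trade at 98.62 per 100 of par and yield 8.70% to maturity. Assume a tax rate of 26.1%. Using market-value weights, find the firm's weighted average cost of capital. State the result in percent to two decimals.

Market value of equity E = 248.15 × 638.9m = 158543.035m. Market value of debt D = 83087.4m × 98.62/100 = 81940.79388m.
Total capital V = 158543.035 + 81940.79388 = 240483.82888.
Equity: weight = 158543.035/240483.82888 = 0.6593; cost = 16.8%.
Bonds outstanding: weight = 81940.79388/240483.82888 = 0.3407; after-tax cost = 8.7% × (1 − 26.1%) = 6.4293%.
WACC = 0.6593 × 16.8000% + 0.3407 × 6.4293% = 13.2664%.

13.27%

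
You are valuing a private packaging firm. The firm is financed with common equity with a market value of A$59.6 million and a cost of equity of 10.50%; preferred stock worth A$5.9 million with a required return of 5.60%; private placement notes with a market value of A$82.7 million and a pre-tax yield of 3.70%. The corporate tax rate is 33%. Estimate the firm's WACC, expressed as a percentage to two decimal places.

5.83%

Total capital V = 59.6 + 5.9 + 82.7 = 148.2.
Equity: weight = 59.6/148.2 = 0.4022; cost = 10.5%.
Preferred: weight = 5.9/148.2 = 0.0398; cost = 5.6%.
Private placement notes: weight = 82.7/148.2 = 0.5580; after-tax cost = 3.7% × (1 − 33%) = 2.4790%.
WACC = 0.4022 × 10.5000% + 0.0398 × 5.6000% + 0.5580 × 2.4790% = 5.8290%.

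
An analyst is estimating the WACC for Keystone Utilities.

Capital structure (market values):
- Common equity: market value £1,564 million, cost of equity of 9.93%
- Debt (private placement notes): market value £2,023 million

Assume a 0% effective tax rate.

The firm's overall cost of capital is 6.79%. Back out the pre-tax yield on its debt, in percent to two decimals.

4.36%

Total capital V = 1564 + 2023 = 3587.
Equity weight = 1564/3587 = 0.4360.
Private placement notes weight = 2023/3587 = 0.5640.
Equity contribution = 0.4360 × 9.93% = 4.3297%.
Remaining for debt = 6.79% − 4.3297% = 2.4603%.
Rd × (1 − 0%) × 0.5640 = 2.4603%  ⇒  Rd = 4.3624%.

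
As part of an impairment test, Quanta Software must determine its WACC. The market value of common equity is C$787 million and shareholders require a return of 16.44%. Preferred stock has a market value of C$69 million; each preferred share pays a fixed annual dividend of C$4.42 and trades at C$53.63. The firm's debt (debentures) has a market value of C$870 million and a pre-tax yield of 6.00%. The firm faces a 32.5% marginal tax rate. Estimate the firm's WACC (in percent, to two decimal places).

Cost of preferred: Rp = 4.42 / 53.63 = 8.2417%.
Total capital V = 787 + 69 + 870 = 1726.
Equity: weight = 787/1726 = 0.4560; cost = 16.44%.
Preferred: weight = 69/1726 = 0.0400; cost = 8.2417%.
Debentures: weight = 870/1726 = 0.5041; after-tax cost = 6% × (1 − 32.5%) = 4.0500%.
WACC = 0.4560 × 16.4400% + 0.0400 × 8.2417% + 0.5041 × 4.0500% = 9.8670%.

9.87%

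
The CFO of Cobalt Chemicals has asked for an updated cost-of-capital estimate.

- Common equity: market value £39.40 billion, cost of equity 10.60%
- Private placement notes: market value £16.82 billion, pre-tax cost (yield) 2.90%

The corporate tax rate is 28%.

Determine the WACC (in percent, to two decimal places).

8.05%

Total capital V = 39.4 + 16.82 = 56.22.
Equity: weight = 39.4/56.22 = 0.7008; cost = 10.6%.
Private placement notes: weight = 16.82/56.22 = 0.2992; after-tax cost = 2.9% × (1 − 28%) = 2.0880%.
WACC = 0.7008 × 10.6000% + 0.2992 × 2.0880% = 8.0534%.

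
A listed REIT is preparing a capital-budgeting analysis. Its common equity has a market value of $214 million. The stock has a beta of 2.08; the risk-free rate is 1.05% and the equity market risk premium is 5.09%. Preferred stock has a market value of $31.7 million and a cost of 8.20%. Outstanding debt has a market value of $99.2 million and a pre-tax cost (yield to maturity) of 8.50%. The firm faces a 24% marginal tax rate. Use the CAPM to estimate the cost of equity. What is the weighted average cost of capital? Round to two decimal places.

9.83%

Cost of equity via CAPM: Re = 1.05% + 2.08 × 5.09% = 11.6372%.
Total capital V = 214 + 31.7 + 99.2 = 344.9.
Equity: weight = 214/344.9 = 0.6205; cost = 11.6372%.
Preferred: weight = 31.7/344.9 = 0.0919; cost = 8.2%.
Debt: weight = 99.2/344.9 = 0.2876; after-tax cost = 8.5% × (1 − 24%) = 6.4600%.
WACC = 0.6205 × 11.6372% + 0.0919 × 8.2000% + 0.2876 × 6.4600% = 9.8322%.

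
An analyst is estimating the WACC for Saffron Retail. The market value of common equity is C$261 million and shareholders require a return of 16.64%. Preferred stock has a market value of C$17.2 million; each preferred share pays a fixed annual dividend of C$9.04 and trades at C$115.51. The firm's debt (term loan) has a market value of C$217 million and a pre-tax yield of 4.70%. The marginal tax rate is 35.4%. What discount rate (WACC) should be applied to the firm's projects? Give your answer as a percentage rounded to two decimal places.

10.37%

Cost of preferred: Rp = 9.04 / 115.51 = 7.8262%.
Total capital V = 261 + 17.2 + 217 = 495.2.
Equity: weight = 261/495.2 = 0.5271; cost = 16.64%.
Preferred: weight = 17.2/495.2 = 0.0347; cost = 7.8262%.
Term loan: weight = 217/495.2 = 0.4382; after-tax cost = 4.7% × (1 − 35.4%) = 3.0362%.
WACC = 0.5271 × 16.6400% + 0.0347 × 7.8262% + 0.4382 × 3.0362% = 10.3726%.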